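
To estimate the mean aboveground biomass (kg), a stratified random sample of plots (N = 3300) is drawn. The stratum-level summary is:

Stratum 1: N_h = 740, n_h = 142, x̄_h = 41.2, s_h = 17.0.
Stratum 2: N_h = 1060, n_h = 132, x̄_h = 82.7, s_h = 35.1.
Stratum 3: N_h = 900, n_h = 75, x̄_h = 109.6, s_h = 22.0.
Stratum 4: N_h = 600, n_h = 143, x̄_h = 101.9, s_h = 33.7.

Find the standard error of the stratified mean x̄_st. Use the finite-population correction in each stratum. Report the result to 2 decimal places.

SE(x̄_st) ≈ 1.25

V̂(x̄_st) = Σ W_h² (1 − n_h/N_h) s_h²/n_h, with W_h = N_h/N and N = 3300:
  stratum 1: (740/3300)²·(1 − 142/740)·17.0²/142 = 0.0827017
  stratum 2: (1060/3300)²·(1 − 132/1060)·35.1²/132 = 0.843075
  stratum 3: (900/3300)²·(1 − 75/900)·22.0²/75 = 0.44
  stratum 4: (600/3300)²·(1 − 143/600)·33.7²/143 = 0.199969
V̂(x̄_st) = 1.56575
SE(x̄_st) = √1.56575 = 1.2513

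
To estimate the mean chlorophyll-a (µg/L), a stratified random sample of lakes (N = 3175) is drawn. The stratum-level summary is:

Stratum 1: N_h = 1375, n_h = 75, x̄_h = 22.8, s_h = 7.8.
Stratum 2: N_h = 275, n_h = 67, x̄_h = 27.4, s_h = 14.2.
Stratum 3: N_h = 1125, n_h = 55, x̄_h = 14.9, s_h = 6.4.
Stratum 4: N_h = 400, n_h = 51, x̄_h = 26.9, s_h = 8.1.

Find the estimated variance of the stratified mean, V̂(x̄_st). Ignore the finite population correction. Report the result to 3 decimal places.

V̂(x̄_st) ≈ 0.289

V̂(x̄_st) = Σ W_h² s_h²/n_h, with W_h = N_h/N and N = 3175:
  stratum 1: (1375/3175)²·7.8²/75 = 0.152141
  stratum 2: (275/3175)²·14.2²/67 = 0.0225777
  stratum 3: (1125/3175)²·6.4²/55 = 0.0935007
  stratum 4: (400/3175)²·8.1²/51 = 0.0204189
V̂(x̄_st) = 0.288638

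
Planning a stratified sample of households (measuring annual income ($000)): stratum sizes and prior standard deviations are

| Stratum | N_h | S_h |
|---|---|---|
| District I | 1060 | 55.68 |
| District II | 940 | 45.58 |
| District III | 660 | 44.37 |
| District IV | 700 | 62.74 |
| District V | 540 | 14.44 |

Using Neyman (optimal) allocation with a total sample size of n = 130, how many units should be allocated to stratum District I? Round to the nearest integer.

42

Neyman allocation: n_h = n · N_h S_h / Σ N_i S_i, with n = 130.
  stratum District I: N_h·S_h = 1060·55.68 = 59020.80
  stratum District II: N_h·S_h = 940·45.58 = 42845.20
  stratum District III: N_h·S_h = 660·44.37 = 29284.20
  stratum District IV: N_h·S_h = 700·62.74 = 43918.00
  stratum District V: N_h·S_h = 540·14.44 = 7797.60
Σ N_h S_h = 182865.80
n for stratum District I = 130·59020.80/182865.80 = 41.958 → 42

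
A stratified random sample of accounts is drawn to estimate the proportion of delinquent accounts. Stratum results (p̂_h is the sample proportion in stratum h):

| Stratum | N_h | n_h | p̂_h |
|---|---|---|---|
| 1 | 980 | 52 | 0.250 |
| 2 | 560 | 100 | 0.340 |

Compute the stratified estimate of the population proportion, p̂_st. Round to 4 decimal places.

N = 1540; stratum weights W_h = N_h/N.
p̂_st = Σ W_h p̂_h = (980·0.250 + 560·0.340)/1540 = 0.28273

p̂_st ≈ 0.2827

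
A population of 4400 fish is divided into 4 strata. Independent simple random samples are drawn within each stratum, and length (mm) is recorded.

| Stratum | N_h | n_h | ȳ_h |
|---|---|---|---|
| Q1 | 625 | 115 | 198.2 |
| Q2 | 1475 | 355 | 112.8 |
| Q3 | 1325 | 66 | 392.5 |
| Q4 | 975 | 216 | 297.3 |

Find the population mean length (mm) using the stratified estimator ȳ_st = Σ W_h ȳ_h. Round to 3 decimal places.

N = Σ N_h = 4400. Stratum weights W_h = N_h/N.
ȳ_st = (625·198.2 + 1475·112.8 + 1325·392.5 + 975·297.3) / 4400 = 250.04205

ȳ_st ≈ 250.042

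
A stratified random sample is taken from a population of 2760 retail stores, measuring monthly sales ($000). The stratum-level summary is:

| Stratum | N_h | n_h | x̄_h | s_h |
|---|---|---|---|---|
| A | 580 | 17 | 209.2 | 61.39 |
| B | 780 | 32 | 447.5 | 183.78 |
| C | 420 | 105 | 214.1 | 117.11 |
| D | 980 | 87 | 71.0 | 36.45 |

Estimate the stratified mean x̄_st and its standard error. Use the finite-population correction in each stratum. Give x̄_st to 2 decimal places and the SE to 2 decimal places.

x̄_st = Σ W_h x̄_h = (580·209.2 + 780·447.5 + 420·214.1 + 980·71.0)/2760 = 228.22029
V̂(x̄_st) = Σ W_h² (1 − n_h/N_h) s_h²/n_h, with W_h = N_h/N and N = 2760:
  stratum A: (580/2760)²·(1 − 17/580)·61.39²/17 = 9.50308
  stratum B: (780/2760)²·(1 − 32/780)·183.78²/32 = 80.8397
  stratum C: (420/2760)²·(1 − 105/420)·117.11²/105 = 2.26851
  stratum D: (980/2760)²·(1 − 87/980)·36.45²/87 = 1.75443
V̂(x̄_st) = 94.3657
SE(x̄_st) = √94.3657 = 9.7142

x̄_st ≈ 228.22, SE ≈ 9.71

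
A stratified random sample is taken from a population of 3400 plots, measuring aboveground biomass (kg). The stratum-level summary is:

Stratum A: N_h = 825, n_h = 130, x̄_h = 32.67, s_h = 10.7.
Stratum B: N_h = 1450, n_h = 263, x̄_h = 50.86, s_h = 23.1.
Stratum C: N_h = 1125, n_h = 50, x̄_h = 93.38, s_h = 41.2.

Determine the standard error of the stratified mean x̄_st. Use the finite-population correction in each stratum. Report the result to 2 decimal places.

V̂(x̄_st) = Σ W_h² (1 − n_h/N_h) s_h²/n_h, with W_h = N_h/N and N = 3400:
  stratum A: (825/3400)²·(1 − 130/825)·10.7²/130 = 0.0436823
  stratum B: (1450/3400)²·(1 − 263/1450)·23.1²/263 = 0.302085
  stratum C: (1125/3400)²·(1 − 50/1125)·41.2²/50 = 3.55163
V̂(x̄_st) = 3.8974
SE(x̄_st) = √3.8974 = 1.97418

SE(x̄_st) ≈ 1.97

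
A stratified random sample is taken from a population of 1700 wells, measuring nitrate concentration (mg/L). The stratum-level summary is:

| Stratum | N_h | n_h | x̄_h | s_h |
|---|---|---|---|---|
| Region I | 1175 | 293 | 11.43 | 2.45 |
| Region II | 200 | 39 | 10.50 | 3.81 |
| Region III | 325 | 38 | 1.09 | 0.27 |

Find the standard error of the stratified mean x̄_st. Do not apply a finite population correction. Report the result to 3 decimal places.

SE(x̄_st) ≈ 0.123

V̂(x̄_st) = Σ W_h² s_h²/n_h, with W_h = N_h/N and N = 1700:
  stratum Region I: (1175/1700)²·2.45²/293 = 0.00978684
  stratum Region II: (200/1700)²·3.81²/39 = 0.00515166
  stratum Region III: (325/1700)²·0.27²/38 = 7.01153e-05
V̂(x̄_st) = 0.0150086
SE(x̄_st) = √0.0150086 = 0.12251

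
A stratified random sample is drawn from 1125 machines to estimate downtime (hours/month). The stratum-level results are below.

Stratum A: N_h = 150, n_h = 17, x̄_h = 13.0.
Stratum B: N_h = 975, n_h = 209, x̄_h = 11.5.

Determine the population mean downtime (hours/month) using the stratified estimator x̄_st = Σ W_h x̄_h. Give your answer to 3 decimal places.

N = Σ N_h = 1125. Stratum weights W_h = N_h/N.
x̄_st = (150·13.0 + 975·11.5) / 1125 = 11.70000

x̄_st ≈ 11.700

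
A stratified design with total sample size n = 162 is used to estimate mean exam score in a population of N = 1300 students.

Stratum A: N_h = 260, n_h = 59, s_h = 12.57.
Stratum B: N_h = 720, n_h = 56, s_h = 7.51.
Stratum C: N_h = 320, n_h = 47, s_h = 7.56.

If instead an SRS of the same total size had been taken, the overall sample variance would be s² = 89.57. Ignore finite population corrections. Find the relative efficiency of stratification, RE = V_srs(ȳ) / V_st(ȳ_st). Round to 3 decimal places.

RE ≈ 1.129

V̂(ȳ_st) = Σ W_h² s_h²/n_h, with W_h = N_h/N and N = 1300:
  stratum A: (260/1300)²·12.57²/59 = 0.107122
  stratum B: (720/1300)²·7.51²/56 = 0.308937
  stratum C: (320/1300)²·7.56²/47 = 0.0736816
V_st = 0.489741
V_srs = s²/n = 89.57/162 = 0.552901
Relative efficiency = V_srs / V_st = 0.552901/0.489741 = 1.1290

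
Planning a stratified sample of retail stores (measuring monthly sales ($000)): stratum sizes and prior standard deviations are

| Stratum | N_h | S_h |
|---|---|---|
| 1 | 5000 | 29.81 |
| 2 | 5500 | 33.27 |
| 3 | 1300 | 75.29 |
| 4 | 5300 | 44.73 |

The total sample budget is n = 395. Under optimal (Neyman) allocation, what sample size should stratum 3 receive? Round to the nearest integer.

58

Neyman allocation: n_h = n · N_h S_h / Σ N_i S_i, with n = 395.
  stratum 1: N_h·S_h = 5000·29.81 = 149050.00
  stratum 2: N_h·S_h = 5500·33.27 = 182985.00
  stratum 3: N_h·S_h = 1300·75.29 = 97877.00
  stratum 4: N_h·S_h = 5300·44.73 = 237069.00
Σ N_h S_h = 666981.00
n for stratum 3 = 395·97877.00/666981.00 = 57.965 → 58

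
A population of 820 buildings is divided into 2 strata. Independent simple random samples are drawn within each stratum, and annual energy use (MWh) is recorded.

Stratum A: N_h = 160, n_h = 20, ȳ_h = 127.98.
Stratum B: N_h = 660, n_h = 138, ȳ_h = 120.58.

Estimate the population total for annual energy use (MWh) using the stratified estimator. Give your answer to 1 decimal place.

τ̂_st ≈ 100059.6

τ̂_st = Σ N_h ȳ_h = 160·127.98 + 660·120.58 = 100059.6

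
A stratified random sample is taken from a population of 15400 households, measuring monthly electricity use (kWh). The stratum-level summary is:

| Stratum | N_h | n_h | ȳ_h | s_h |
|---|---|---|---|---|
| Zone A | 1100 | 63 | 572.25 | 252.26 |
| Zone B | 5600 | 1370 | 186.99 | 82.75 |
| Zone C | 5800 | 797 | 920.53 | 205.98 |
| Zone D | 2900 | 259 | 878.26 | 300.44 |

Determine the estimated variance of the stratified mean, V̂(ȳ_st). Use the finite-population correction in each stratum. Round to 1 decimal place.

V̂(ȳ_st) ≈ 23.1

V̂(ȳ_st) = Σ W_h² (1 − n_h/N_h) s_h²/n_h, with W_h = N_h/N and N = 15400:
  stratum Zone A: (1100/15400)²·(1 − 63/1100)·252.26²/63 = 4.85832
  stratum Zone B: (5600/15400)²·(1 − 1370/5600)·82.75²/1370 = 0.499232
  stratum Zone C: (5800/15400)²·(1 − 797/5800)·205.98²/797 = 6.51342
  stratum Zone D: (2900/15400)²·(1 − 259/2900)·300.44²/259 = 11.2549
V̂(ȳ_st) = 23.1258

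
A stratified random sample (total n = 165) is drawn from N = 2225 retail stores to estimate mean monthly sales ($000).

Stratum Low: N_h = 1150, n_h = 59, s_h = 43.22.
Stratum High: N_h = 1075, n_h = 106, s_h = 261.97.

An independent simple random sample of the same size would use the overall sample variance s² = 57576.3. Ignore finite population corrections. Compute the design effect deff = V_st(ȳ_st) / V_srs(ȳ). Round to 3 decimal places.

deff ≈ 0.457

V̂(ȳ_st) = Σ W_h² s_h²/n_h, with W_h = N_h/N and N = 2225:
  stratum Low: (1150/2225)²·43.22²/59 = 8.45772
  stratum High: (1075/2225)²·261.97²/106 = 151.131
V_st = 159.589
V_srs = s²/n = 57576.3/165 = 348.947
deff = V_st / V_srs = 159.589/348.947 = 0.4573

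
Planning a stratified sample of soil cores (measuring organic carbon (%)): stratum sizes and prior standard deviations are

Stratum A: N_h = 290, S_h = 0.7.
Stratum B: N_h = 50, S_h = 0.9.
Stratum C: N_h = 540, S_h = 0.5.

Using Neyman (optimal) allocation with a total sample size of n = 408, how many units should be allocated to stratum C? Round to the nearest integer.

213

Neyman allocation: n_h = n · N_h S_h / Σ N_i S_i, with n = 408.
  stratum A: N_h·S_h = 290·0.7 = 203.00
  stratum B: N_h·S_h = 50·0.9 = 45.00
  stratum C: N_h·S_h = 540·0.5 = 270.00
Σ N_h S_h = 518.00
n for stratum C = 408·270.00/518.00 = 212.664 → 213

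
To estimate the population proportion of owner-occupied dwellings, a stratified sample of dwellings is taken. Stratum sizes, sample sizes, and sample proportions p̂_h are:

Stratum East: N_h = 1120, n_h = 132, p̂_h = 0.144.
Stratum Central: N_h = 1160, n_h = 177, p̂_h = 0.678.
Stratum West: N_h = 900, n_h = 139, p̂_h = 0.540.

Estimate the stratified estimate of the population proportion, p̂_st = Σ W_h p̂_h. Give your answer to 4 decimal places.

p̂_st ≈ 0.4509

N = 3180; stratum weights W_h = N_h/N.
p̂_st = Σ W_h p̂_h = (1120·0.144 + 1160·0.678 + 900·0.540)/3180 = 0.45087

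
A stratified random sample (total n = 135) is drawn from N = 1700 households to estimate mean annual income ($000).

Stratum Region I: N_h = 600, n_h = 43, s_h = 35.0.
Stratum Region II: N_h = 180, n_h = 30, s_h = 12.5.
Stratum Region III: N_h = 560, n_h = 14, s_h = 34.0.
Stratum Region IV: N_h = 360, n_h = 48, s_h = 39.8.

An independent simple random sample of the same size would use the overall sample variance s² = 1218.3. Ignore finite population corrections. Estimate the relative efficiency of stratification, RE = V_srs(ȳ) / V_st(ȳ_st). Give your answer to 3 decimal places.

V̂(ȳ_st) = Σ W_h² s_h²/n_h, with W_h = N_h/N and N = 1700:
  stratum Region I: (600/1700)²·35.0²/43 = 3.54872
  stratum Region II: (180/1700)²·12.5²/30 = 0.058391
  stratum Region III: (560/1700)²·34.0²/14 = 8.96
  stratum Region IV: (360/1700)²·39.8²/48 = 1.4799
V_st = 14.047
V_srs = s²/n = 1218.3/135 = 9.02444
Relative efficiency = V_srs / V_st = 9.02444/14.047 = 0.6424

RE ≈ 0.642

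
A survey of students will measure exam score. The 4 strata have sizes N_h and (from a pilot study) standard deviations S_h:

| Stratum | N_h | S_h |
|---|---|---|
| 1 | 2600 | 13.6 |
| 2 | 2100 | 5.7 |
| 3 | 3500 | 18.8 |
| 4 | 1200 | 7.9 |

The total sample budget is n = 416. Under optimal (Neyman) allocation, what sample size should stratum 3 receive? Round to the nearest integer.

223

Neyman allocation: n_h = n · N_h S_h / Σ N_i S_i, with n = 416.
  stratum 1: N_h·S_h = 2600·13.6 = 35360.00
  stratum 2: N_h·S_h = 2100·5.7 = 11970.00
  stratum 3: N_h·S_h = 3500·18.8 = 65800.00
  stratum 4: N_h·S_h = 1200·7.9 = 9480.00
Σ N_h S_h = 122610.00
n for stratum 3 = 416·65800.00/122610.00 = 223.251 → 223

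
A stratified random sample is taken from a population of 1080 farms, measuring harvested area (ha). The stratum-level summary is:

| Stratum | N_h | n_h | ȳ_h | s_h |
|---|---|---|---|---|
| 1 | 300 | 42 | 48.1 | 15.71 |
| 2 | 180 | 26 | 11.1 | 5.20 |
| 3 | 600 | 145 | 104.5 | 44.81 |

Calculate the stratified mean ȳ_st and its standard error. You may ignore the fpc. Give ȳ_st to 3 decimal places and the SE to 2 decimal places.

ȳ_st ≈ 73.267, SE ≈ 2.18

ȳ_st = Σ W_h ȳ_h = (300·48.1 + 180·11.1 + 600·104.5)/1080 = 73.26667
V̂(ȳ_st) = Σ W_h² s_h²/n_h, with W_h = N_h/N and N = 1080:
  stratum 1: (300/1080)²·15.71²/42 = 0.453417
  stratum 2: (180/1080)²·5.20²/26 = 0.0288889
  stratum 3: (600/1080)²·44.81²/145 = 4.27402
V̂(ȳ_st) = 4.75633
SE(ȳ_st) = √4.75633 = 2.1809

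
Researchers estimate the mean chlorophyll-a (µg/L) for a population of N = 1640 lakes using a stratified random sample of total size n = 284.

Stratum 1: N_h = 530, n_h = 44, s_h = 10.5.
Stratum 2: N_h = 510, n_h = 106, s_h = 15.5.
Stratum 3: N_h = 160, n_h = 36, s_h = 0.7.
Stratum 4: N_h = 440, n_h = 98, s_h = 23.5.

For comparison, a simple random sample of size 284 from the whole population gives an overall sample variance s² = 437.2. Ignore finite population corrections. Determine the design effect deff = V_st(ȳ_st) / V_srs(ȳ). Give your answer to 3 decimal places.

V̂(ȳ_st) = Σ W_h² s_h²/n_h, with W_h = N_h/N and N = 1640:
  stratum 1: (530/1640)²·10.5²/44 = 0.261692
  stratum 2: (510/1640)²·15.5²/106 = 0.219185
  stratum 3: (160/1640)²·0.7²/36 = 0.000129553
  stratum 4: (440/1640)²·23.5²/98 = 0.405627
V_st = 0.886633
V_srs = s²/n = 437.2/284 = 1.53944
deff = V_st / V_srs = 0.886633/1.53944 = 0.5759

deff ≈ 0.576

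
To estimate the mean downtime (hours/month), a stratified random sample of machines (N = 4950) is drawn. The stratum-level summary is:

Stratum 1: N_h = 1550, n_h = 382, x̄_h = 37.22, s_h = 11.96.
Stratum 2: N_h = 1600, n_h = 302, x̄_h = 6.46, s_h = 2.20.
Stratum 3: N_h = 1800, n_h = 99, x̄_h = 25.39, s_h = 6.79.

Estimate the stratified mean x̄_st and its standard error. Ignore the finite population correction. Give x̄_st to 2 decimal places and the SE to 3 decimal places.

x̄_st = Σ W_h x̄_h = (1550·37.22 + 1600·6.46 + 1800·25.39)/4950 = 22.97556
V̂(x̄_st) = Σ W_h² s_h²/n_h, with W_h = N_h/N and N = 4950:
  stratum 1: (1550/4950)²·11.96²/382 = 0.0367157
  stratum 2: (1600/4950)²·2.20²/302 = 0.00167443
  stratum 3: (1800/4950)²·6.79²/99 = 0.0615799
V̂(x̄_st) = 0.09997
SE(x̄_st) = √0.09997 = 0.31618

x̄_st ≈ 22.98, SE ≈ 0.316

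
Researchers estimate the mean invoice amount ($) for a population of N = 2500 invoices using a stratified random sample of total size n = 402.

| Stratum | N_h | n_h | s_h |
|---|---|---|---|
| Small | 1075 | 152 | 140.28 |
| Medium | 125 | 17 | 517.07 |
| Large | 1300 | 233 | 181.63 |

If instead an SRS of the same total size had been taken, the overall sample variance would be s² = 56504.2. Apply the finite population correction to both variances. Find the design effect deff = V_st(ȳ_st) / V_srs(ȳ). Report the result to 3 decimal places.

deff ≈ 0.729

V̂(ȳ_st) = Σ W_h² (1 − n_h/N_h) s_h²/n_h, with W_h = N_h/N and N = 2500:
  stratum Small: (1075/2500)²·(1 − 152/1075)·140.28²/152 = 20.5531
  stratum Medium: (125/2500)²·(1 − 17/125)·517.07²/17 = 33.9706
  stratum Large: (1300/2500)²·(1 − 233/1300)·181.63²/233 = 31.423
V_st = 85.9467
V_srs = (1 − 402/2500)·56504.2/402 = 117.956
deff = V_st / V_srs = 85.9467/117.956 = 0.7286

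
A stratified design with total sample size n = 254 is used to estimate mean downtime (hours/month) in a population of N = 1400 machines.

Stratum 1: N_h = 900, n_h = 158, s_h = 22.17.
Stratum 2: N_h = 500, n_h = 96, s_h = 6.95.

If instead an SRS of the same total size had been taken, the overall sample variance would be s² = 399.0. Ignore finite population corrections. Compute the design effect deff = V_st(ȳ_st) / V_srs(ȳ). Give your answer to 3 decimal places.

deff ≈ 0.859

V̂(ȳ_st) = Σ W_h² s_h²/n_h, with W_h = N_h/N and N = 1400:
  stratum 1: (900/1400)²·22.17²/158 = 1.28559
  stratum 2: (500/1400)²·6.95²/96 = 0.0641774
V_st = 1.34977
V_srs = s²/n = 399.0/254 = 1.57087
deff = V_st / V_srs = 1.34977/1.57087 = 0.8593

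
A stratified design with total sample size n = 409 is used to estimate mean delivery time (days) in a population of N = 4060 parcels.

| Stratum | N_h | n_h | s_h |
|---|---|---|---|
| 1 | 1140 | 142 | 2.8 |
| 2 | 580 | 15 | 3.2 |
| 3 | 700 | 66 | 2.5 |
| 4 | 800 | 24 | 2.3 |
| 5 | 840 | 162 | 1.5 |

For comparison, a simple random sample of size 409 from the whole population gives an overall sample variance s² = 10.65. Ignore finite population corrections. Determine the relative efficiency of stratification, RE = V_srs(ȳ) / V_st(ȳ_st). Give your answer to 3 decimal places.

RE ≈ 0.861

V̂(ȳ_st) = Σ W_h² s_h²/n_h, with W_h = N_h/N and N = 4060:
  stratum 1: (1140/4060)²·2.8²/142 = 0.00435297
  stratum 2: (580/4060)²·3.2²/15 = 0.013932
  stratum 3: (700/4060)²·2.5²/66 = 0.00281501
  stratum 4: (800/4060)²·2.3²/24 = 0.008558
  stratum 5: (840/4060)²·1.5²/162 = 0.00059453
V_st = 0.0302525
V_srs = s²/n = 10.65/409 = 0.0260391
Relative efficiency = V_srs / V_st = 0.0260391/0.0302525 = 0.8607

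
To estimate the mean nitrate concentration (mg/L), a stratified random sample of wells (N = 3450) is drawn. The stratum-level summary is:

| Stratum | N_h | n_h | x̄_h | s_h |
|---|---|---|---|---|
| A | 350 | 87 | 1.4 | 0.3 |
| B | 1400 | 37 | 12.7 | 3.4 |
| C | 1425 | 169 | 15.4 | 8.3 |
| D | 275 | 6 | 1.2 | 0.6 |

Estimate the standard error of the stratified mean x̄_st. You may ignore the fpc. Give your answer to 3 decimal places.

SE(x̄_st) ≈ 0.348

V̂(x̄_st) = Σ W_h² s_h²/n_h, with W_h = N_h/N and N = 3450:
  stratum A: (350/3450)²·0.3²/87 = 1.06469e-05
  stratum B: (1400/3450)²·3.4²/37 = 0.0514487
  stratum C: (1425/3450)²·8.3²/169 = 0.0695442
  stratum D: (275/3450)²·0.6²/6 = 0.000381222
V̂(x̄_st) = 0.121385
SE(x̄_st) = √0.121385 = 0.348403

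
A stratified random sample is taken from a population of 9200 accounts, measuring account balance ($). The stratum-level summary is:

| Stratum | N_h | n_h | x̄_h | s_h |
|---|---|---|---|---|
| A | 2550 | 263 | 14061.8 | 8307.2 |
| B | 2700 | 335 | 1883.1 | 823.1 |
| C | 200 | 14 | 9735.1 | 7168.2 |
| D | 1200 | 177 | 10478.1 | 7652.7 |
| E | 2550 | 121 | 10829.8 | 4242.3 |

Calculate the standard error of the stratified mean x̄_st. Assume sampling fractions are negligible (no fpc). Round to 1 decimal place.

V̂(x̄_st) = Σ W_h² s_h²/n_h, with W_h = N_h/N and N = 9200:
  stratum A: (2550/9200)²·8307.2²/263 = 20158.5
  stratum B: (2700/9200)²·823.1²/335 = 174.186
  stratum C: (200/9200)²·7168.2²/14 = 1734.51
  stratum D: (1200/9200)²·7652.7²/177 = 5629.15
  stratum E: (2550/9200)²·4242.3²/121 = 11426.7
V̂(x̄_st) = 39123.1
SE(x̄_st) = √39123.1 = 197.796

SE(x̄_st) ≈ 197.8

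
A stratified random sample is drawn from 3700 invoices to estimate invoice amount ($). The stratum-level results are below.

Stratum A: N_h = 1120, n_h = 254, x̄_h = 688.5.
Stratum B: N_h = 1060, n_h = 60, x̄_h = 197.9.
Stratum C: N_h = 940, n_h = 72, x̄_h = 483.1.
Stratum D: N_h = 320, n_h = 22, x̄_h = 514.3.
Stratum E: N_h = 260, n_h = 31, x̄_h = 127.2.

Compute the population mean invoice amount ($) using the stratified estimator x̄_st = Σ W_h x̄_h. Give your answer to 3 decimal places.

N = Σ N_h = 3700. Stratum weights W_h = N_h/N.
x̄_st = (1120·688.5 + 1060·197.9 + 940·483.1 + 320·514.3 + 260·127.2) / 3700 = 441.25838

x̄_st ≈ 441.258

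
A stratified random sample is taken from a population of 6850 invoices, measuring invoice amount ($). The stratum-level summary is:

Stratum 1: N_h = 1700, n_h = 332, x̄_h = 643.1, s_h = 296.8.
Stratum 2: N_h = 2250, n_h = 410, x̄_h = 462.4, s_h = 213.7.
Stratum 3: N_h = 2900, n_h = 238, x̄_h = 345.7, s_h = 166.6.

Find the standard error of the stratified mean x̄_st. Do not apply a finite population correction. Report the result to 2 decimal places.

SE(x̄_st) ≈ 7.02

V̂(x̄_st) = Σ W_h² s_h²/n_h, with W_h = N_h/N and N = 6850:
  stratum 1: (1700/6850)²·296.8²/332 = 16.342
  stratum 2: (2250/6850)²·213.7²/410 = 12.0174
  stratum 3: (2900/6850)²·166.6²/238 = 20.902
V̂(x̄_st) = 49.2614
SE(x̄_st) = √49.2614 = 7.01865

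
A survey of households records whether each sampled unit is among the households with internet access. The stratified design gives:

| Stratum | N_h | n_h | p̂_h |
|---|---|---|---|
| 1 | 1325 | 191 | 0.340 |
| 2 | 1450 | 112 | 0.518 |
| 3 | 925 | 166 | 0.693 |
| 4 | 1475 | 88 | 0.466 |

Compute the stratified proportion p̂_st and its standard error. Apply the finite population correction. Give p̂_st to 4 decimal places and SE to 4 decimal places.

p̂_st ≈ 0.4889, SE ≈ 0.0219

N = 5175; stratum weights W_h = N_h/N.
p̂_st = Σ W_h p̂_h = (1325·0.340 + 1450·0.518 + 925·0.693 + 1475·0.466)/5175 = 0.48888
V̂(p̂_st) = Σ W_h² (1 − n_h/N_h) p̂_h(1−p̂_h)/(n_h−1):
  stratum 1: (1325/5175)²·(1 − 191/1325)·0.340·0.660/190 = 6.6264e-05
  stratum 2: (1450/5175)²·(1 − 112/1450)·0.518·0.482/111 = 0.000162951
  stratum 3: (925/5175)²·(1 − 166/925)·0.693·0.307/165 = 3.38026e-05
  stratum 4: (1475/5175)²·(1 − 88/1475)·0.466·0.534/87 = 0.000218502
V̂(p̂_st) = 0.00048152; SE = √V̂ = 0.0219436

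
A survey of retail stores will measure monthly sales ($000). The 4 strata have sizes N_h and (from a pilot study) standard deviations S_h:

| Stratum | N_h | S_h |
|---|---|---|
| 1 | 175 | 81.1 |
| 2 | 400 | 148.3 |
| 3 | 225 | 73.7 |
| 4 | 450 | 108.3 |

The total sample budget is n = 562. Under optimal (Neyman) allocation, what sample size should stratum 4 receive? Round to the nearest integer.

Neyman allocation: n_h = n · N_h S_h / Σ N_i S_i, with n = 562.
  stratum 1: N_h·S_h = 175·81.1 = 14192.50
  stratum 2: N_h·S_h = 400·148.3 = 59320.00
  stratum 3: N_h·S_h = 225·73.7 = 16582.50
  stratum 4: N_h·S_h = 450·108.3 = 48735.00
Σ N_h S_h = 138830.00
n for stratum 4 = 562·48735.00/138830.00 = 197.285 → 197

197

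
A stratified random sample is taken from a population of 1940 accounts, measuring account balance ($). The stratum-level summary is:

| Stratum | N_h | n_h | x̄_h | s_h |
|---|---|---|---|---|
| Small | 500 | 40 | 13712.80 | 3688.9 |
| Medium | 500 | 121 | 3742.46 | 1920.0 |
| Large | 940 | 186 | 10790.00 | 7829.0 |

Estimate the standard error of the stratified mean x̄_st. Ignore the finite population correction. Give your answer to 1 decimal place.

SE(x̄_st) ≈ 319.4

V̂(x̄_st) = Σ W_h² s_h²/n_h, with W_h = N_h/N and N = 1940:
  stratum Small: (500/1940)²·3688.9²/40 = 22598
  stratum Medium: (500/1940)²·1920.0²/121 = 2023.73
  stratum Large: (940/1940)²·7829.0²/186 = 77366.3
V̂(x̄_st) = 101988
SE(x̄_st) = √101988 = 319.356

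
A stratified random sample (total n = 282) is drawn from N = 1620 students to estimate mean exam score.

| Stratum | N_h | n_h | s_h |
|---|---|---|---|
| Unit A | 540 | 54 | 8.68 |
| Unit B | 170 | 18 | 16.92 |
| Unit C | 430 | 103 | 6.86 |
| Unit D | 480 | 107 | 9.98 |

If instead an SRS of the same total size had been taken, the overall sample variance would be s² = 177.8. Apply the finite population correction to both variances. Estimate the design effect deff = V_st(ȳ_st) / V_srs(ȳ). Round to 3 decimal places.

V̂(ȳ_st) = Σ W_h² (1 − n_h/N_h) s_h²/n_h, with W_h = N_h/N and N = 1620:
  stratum Unit A: (540/1620)²·(1 − 54/540)·8.68²/54 = 0.139523
  stratum Unit B: (170/1620)²·(1 − 18/170)·16.92²/18 = 0.1566
  stratum Unit C: (430/1620)²·(1 − 103/430)·6.86²/103 = 0.0244792
  stratum Unit D: (480/1620)²·(1 − 107/480)·9.98²/107 = 0.0635035
V_st = 0.384105
V_srs = (1 − 282/1620)·177.8/282 = 0.520743
deff = V_st / V_srs = 0.384105/0.520743 = 0.7376

deff ≈ 0.738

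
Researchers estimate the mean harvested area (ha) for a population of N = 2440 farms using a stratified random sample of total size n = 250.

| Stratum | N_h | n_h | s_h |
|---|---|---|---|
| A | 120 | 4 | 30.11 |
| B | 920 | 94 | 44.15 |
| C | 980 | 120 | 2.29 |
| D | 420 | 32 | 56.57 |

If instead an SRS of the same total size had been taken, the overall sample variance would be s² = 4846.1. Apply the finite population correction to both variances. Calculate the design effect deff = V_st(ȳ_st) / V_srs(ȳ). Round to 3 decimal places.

V̂(ȳ_st) = Σ W_h² (1 − n_h/N_h) s_h²/n_h, with W_h = N_h/N and N = 2440:
  stratum A: (120/2440)²·(1 − 4/120)·30.11²/4 = 0.529933
  stratum B: (920/2440)²·(1 − 94/920)·44.15²/94 = 2.6468
  stratum C: (980/2440)²·(1 − 120/980)·2.29²/120 = 0.00618635
  stratum D: (420/2440)²·(1 − 32/420)·56.57²/32 = 2.73731
V_st = 5.92023
V_srs = (1 − 250/2440)·4846.1/250 = 17.3983
deff = V_st / V_srs = 5.92023/17.3983 = 0.3403

deff ≈ 0.340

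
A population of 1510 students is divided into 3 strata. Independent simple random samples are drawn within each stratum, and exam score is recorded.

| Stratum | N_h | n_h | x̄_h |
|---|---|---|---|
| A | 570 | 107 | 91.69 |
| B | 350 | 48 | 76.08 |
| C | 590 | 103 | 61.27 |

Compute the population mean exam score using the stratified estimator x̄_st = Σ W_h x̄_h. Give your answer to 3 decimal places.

N = Σ N_h = 1510. Stratum weights W_h = N_h/N.
x̄_st = (570·91.69 + 350·76.08 + 590·61.27) / 1510 = 76.18583

x̄_st ≈ 76.186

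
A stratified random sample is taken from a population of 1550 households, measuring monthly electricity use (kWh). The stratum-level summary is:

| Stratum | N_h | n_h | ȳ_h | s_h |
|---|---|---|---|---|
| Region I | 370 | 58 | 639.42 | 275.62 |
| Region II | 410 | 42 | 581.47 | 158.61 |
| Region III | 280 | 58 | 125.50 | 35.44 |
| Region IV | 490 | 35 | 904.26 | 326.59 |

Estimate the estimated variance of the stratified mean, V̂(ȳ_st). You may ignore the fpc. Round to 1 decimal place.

V̂(ȳ_st) = Σ W_h² s_h²/n_h, with W_h = N_h/N and N = 1550:
  stratum Region I: (370/1550)²·275.62²/58 = 74.6334
  stratum Region II: (410/1550)²·158.61²/42 = 41.9099
  stratum Region III: (280/1550)²·35.44²/58 = 0.706663
  stratum Region IV: (490/1550)²·326.59²/35 = 304.556
V̂(ȳ_st) = 421.805

V̂(ȳ_st) ≈ 421.8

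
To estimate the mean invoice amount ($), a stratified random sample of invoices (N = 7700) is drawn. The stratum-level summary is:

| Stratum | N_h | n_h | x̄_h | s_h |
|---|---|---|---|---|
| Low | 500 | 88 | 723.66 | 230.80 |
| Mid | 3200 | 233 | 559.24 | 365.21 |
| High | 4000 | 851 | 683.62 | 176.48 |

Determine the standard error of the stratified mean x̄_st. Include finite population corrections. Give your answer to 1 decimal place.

SE(x̄_st) ≈ 10.1

V̂(x̄_st) = Σ W_h² (1 − n_h/N_h) s_h²/n_h, with W_h = N_h/N and N = 7700:
  stratum Low: (500/7700)²·(1 − 88/500)·230.80²/88 = 2.10317
  stratum Mid: (3200/7700)²·(1 − 233/3200)·365.21²/233 = 91.6675
  stratum High: (4000/7700)²·(1 − 851/4000)·176.48²/851 = 7.77522
V̂(x̄_st) = 101.546
SE(x̄_st) = √101.546 = 10.077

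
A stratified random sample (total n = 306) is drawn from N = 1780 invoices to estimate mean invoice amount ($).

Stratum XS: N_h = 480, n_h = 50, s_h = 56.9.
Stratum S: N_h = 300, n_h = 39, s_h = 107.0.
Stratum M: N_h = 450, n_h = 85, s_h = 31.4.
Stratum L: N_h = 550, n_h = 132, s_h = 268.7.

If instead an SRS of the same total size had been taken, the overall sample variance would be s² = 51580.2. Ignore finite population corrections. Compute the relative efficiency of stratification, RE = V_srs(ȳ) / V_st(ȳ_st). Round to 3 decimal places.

RE ≈ 2.554

V̂(ȳ_st) = Σ W_h² s_h²/n_h, with W_h = N_h/N and N = 1780:
  stratum XS: (480/1780)²·56.9²/50 = 4.70866
  stratum S: (300/1780)²·107.0²/39 = 8.33884
  stratum M: (450/1780)²·31.4²/85 = 0.741354
  stratum L: (550/1780)²·268.7²/132 = 52.2212
V_st = 66.01
V_srs = s²/n = 51580.2/306 = 168.563
Relative efficiency = V_srs / V_st = 168.563/66.01 = 2.5536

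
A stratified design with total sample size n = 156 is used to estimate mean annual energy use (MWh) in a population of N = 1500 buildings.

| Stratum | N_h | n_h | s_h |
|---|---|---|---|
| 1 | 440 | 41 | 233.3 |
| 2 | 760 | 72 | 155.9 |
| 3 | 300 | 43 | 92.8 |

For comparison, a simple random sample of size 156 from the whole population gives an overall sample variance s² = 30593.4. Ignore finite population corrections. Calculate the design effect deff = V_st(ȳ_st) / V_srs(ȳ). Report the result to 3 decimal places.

deff ≈ 1.065

V̂(ȳ_st) = Σ W_h² s_h²/n_h, with W_h = N_h/N and N = 1500:
  stratum 1: (440/1500)²·233.3²/41 = 114.227
  stratum 2: (760/1500)²·155.9²/72 = 86.6571
  stratum 3: (300/1500)²·92.8²/43 = 8.01101
V_st = 208.895
V_srs = s²/n = 30593.4/156 = 196.112
deff = V_st / V_srs = 208.895/196.112 = 1.0652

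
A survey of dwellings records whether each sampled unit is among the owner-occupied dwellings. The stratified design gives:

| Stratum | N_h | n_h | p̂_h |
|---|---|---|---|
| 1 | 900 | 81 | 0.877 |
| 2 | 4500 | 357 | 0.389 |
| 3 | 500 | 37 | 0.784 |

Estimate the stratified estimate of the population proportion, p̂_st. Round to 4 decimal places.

p̂_st ≈ 0.4969

N = 5900; stratum weights W_h = N_h/N.
p̂_st = Σ W_h p̂_h = (900·0.877 + 4500·0.389 + 500·0.784)/5900 = 0.49692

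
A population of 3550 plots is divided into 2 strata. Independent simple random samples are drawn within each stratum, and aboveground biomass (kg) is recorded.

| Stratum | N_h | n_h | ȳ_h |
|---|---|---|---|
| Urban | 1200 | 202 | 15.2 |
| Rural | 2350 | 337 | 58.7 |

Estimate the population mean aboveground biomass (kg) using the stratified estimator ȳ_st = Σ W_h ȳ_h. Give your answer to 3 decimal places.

ȳ_st ≈ 43.996

N = Σ N_h = 3550. Stratum weights W_h = N_h/N.
ȳ_st = (1200·15.2 + 2350·58.7) / 3550 = 43.99577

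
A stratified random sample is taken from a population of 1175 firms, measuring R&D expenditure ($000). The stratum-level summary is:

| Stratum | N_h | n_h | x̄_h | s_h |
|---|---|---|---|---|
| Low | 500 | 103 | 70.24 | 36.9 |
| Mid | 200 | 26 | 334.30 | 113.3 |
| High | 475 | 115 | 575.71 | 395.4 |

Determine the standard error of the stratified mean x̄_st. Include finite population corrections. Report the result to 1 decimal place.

V̂(x̄_st) = Σ W_h² (1 − n_h/N_h) s_h²/n_h, with W_h = N_h/N and N = 1175:
  stratum Low: (500/1175)²·(1 − 103/500)·36.9²/103 = 1.90064
  stratum Mid: (200/1175)²·(1 − 26/200)·113.3²/26 = 12.4449
  stratum High: (475/1175)²·(1 − 115/475)·395.4²/115 = 168.382
V̂(x̄_st) = 182.728
SE(x̄_st) = √182.728 = 13.5177

SE(x̄_st) ≈ 13.5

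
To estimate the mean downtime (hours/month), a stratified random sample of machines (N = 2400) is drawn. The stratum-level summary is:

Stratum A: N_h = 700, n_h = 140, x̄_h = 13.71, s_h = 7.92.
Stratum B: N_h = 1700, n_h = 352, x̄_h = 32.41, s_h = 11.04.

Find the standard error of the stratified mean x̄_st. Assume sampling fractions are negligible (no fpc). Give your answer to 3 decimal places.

V̂(x̄_st) = Σ W_h² s_h²/n_h, with W_h = N_h/N and N = 2400:
  stratum A: (700/2400)²·7.92²/140 = 0.038115
  stratum B: (1700/2400)²·11.04²/352 = 0.173728
V̂(x̄_st) = 0.211843
SE(x̄_st) = √0.211843 = 0.460264

SE(x̄_st) ≈ 0.460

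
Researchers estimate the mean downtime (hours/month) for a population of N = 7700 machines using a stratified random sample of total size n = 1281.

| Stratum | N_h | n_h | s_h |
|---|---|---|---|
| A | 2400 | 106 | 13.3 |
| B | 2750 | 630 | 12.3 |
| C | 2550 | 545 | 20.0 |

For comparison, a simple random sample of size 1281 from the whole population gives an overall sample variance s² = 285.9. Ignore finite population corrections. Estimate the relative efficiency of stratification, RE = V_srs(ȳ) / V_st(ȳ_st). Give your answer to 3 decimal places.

V̂(ȳ_st) = Σ W_h² s_h²/n_h, with W_h = N_h/N and N = 7700:
  stratum A: (2400/7700)²·13.3²/106 = 0.162121
  stratum B: (2750/7700)²·12.3²/630 = 0.0306305
  stratum C: (2550/7700)²·20.0²/545 = 0.0804938
V_st = 0.273245
V_srs = s²/n = 285.9/1281 = 0.223185
Relative efficiency = V_srs / V_st = 0.223185/0.273245 = 0.8168

RE ≈ 0.817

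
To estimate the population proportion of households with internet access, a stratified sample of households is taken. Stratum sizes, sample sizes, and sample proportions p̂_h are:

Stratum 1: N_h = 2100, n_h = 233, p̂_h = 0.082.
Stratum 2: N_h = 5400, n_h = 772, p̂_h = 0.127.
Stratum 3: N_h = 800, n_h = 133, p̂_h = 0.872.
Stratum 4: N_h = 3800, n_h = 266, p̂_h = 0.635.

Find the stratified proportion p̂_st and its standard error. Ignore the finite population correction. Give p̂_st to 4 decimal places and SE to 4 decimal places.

N = 12100; stratum weights W_h = N_h/N.
p̂_st = Σ W_h p̂_h = (2100·0.082 + 5400·0.127 + 800·0.872 + 3800·0.635)/12100 = 0.32798
V̂(p̂_st) = Σ W_h² p̂_h(1−p̂_h)/(n_h−1):
  stratum 1: (2100/12100)²·0.082·0.918/232 = 9.77319e-06
  stratum 2: (5400/12100)²·0.127·0.873/771 = 2.86405e-05
  stratum 3: (800/12100)²·0.872·0.128/132 = 3.69625e-06
  stratum 4: (3800/12100)²·0.635·0.365/265 = 8.62615e-05
V̂(p̂_st) = 0.000128371; SE = √V̂ = 0.0113301

p̂_st ≈ 0.3280, SE ≈ 0.0113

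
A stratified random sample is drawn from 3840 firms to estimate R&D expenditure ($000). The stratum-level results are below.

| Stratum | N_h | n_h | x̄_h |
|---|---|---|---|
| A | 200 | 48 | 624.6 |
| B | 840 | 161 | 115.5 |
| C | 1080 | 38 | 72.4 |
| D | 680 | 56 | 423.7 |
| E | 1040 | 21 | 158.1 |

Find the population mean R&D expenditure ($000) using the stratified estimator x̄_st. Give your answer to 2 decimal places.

N = Σ N_h = 3840. Stratum weights W_h = N_h/N.
x̄_st = (200·624.6 + 840·115.5 + 1080·72.4 + 680·423.7 + 1040·158.1) / 3840 = 196.0083

x̄_st ≈ 196.01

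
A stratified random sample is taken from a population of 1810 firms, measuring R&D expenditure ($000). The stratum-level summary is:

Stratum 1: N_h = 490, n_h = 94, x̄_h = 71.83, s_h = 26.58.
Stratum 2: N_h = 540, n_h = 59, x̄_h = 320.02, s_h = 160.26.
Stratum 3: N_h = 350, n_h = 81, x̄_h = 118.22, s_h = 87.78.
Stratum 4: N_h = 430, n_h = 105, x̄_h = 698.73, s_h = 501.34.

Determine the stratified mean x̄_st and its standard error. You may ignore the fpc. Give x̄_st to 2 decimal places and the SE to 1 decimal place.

x̄_st ≈ 303.78, SE ≈ 13.3

x̄_st = Σ W_h x̄_h = (490·71.83 + 540·320.02 + 350·118.22 + 430·698.73)/1810 = 303.77812
V̂(x̄_st) = Σ W_h² s_h²/n_h, with W_h = N_h/N and N = 1810:
  stratum 1: (490/1810)²·26.58²/94 = 0.550829
  stratum 2: (540/1810)²·160.26²/59 = 38.7462
  stratum 3: (350/1810)²·87.78²/81 = 3.55701
  stratum 4: (430/1810)²·501.34²/105 = 135.1
V̂(x̄_st) = 177.954
SE(x̄_st) = √177.954 = 13.3399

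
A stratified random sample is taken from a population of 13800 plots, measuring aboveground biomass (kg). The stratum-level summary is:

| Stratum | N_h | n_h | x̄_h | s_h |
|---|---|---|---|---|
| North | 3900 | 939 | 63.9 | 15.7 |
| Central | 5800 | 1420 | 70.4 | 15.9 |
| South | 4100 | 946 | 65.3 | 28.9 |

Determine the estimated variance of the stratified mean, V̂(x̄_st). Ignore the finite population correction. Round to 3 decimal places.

V̂(x̄_st) ≈ 0.130

V̂(x̄_st) = Σ W_h² s_h²/n_h, with W_h = N_h/N and N = 13800:
  stratum North: (3900/13800)²·15.7²/939 = 0.0209655
  stratum Central: (5800/13800)²·15.9²/1420 = 0.0314488
  stratum South: (4100/13800)²·28.9²/946 = 0.0779317
V̂(x̄_st) = 0.130346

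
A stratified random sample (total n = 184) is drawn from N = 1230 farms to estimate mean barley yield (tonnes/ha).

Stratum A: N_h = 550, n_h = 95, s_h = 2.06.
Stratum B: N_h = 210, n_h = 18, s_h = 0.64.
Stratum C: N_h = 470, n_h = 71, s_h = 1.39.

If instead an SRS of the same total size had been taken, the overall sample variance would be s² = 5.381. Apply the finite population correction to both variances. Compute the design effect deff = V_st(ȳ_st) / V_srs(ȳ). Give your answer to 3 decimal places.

deff ≈ 0.457

V̂(ȳ_st) = Σ W_h² (1 − n_h/N_h) s_h²/n_h, with W_h = N_h/N and N = 1230:
  stratum A: (550/1230)²·(1 − 95/550)·2.06²/95 = 0.00738881
  stratum B: (210/1230)²·(1 − 18/210)·0.64²/18 = 0.000606454
  stratum C: (470/1230)²·(1 − 71/470)·1.39²/71 = 0.00337312
V_st = 0.0113684
V_srs = (1 − 184/1230)·5.381/184 = 0.0248698
deff = V_st / V_srs = 0.0113684/0.0248698 = 0.4571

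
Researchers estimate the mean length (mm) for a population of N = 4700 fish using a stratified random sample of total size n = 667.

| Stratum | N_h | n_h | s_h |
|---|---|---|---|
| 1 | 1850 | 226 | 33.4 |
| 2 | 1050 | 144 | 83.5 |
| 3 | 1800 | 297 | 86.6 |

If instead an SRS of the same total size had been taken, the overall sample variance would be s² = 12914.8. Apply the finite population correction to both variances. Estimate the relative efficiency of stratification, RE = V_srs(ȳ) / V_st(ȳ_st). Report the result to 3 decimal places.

RE ≈ 2.841

V̂(ȳ_st) = Σ W_h² (1 − n_h/N_h) s_h²/n_h, with W_h = N_h/N and N = 4700:
  stratum 1: (1850/4700)²·(1 − 226/1850)·33.4²/226 = 0.671346
  stratum 2: (1050/4700)²·(1 − 144/1050)·83.5²/144 = 2.08513
  stratum 3: (1800/4700)²·(1 − 297/1800)·86.6²/297 = 3.09254
V_st = 5.84901
V_srs = (1 − 667/4700)·12914.8/667 = 16.6147
Relative efficiency = V_srs / V_st = 16.6147/5.84901 = 2.8406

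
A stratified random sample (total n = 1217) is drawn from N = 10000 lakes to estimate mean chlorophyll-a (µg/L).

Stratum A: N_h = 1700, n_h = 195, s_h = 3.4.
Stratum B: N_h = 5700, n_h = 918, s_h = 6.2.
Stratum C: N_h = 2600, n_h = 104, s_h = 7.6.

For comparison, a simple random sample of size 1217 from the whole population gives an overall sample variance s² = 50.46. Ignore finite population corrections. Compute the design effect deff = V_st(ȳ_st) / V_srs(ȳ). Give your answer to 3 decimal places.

deff ≈ 1.275

V̂(ȳ_st) = Σ W_h² s_h²/n_h, with W_h = N_h/N and N = 10000:
  stratum A: (1700/10000)²·3.4²/195 = 0.00171325
  stratum B: (5700/10000)²·6.2²/918 = 0.0136047
  stratum C: (2600/10000)²·7.6²/104 = 0.037544
V_st = 0.052862
V_srs = s²/n = 50.46/1217 = 0.0414626
deff = V_st / V_srs = 0.052862/0.0414626 = 1.2749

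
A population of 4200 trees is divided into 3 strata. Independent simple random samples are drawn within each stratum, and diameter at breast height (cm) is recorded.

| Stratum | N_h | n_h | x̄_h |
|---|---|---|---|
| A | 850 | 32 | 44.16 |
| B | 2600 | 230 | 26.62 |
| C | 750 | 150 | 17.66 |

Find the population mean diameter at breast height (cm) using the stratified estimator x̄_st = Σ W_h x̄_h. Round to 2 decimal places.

x̄_st ≈ 28.57

N = Σ N_h = 4200. Stratum weights W_h = N_h/N.
x̄_st = (850·44.16 + 2600·26.62 + 750·17.66) / 4200 = 28.5698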